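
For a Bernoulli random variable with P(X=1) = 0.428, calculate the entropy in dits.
0.2965 dits

The binary entropy function is:
H(p) = -p log(p) - (1-p) log(1-p)

H(0.428) = -0.428 × log_10(0.428) - 0.572 × log_10(0.572)
H(0.428) = 0.2965 dits

Note: Binary entropy is maximized at p=0.5 (H=1 bit) and minimized at p=0 or p=1 (H=0).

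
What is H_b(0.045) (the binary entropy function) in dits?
0.0797 dits

The binary entropy function is:
H(p) = -p log(p) - (1-p) log(1-p)

H(0.045) = -0.045 × log_10(0.045) - 0.955 × log_10(0.955)
H(0.045) = 0.0797 dits

Note: Binary entropy is maximized at p=0.5 (H=1 bit) and minimized at p=0 or p=1 (H=0).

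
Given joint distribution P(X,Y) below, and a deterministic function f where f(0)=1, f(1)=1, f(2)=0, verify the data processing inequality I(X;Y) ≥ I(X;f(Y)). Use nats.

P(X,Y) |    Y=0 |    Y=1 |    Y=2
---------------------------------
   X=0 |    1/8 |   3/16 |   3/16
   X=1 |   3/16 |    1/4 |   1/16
I(X;Y) = 0.0435, I(X;f(Y)) = 0.0432, inequality holds: 0.0435 ≥ 0.0432

Data Processing Inequality: For any Markov chain X → Y → Z, we have I(X;Y) ≥ I(X;Z).

Here Z = f(Y) is a deterministic function of Y, forming X → Y → Z.

Original I(X;Y) = 0.0435 nats

After applying f:
P(X,Z) where Z=f(Y):
- P(X,Z=0) = P(X,Y=2)
- P(X,Z=1) = P(X,Y=0) + P(X,Y=1)

I(X;Z) = I(X;f(Y)) = 0.0432 nats

Verification: 0.0435 ≥ 0.0432 ✓

Information cannot be created by processing; the function f can only lose information about X.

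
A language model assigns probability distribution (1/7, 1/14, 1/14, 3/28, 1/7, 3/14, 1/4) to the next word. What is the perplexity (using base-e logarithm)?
6.3532

Perplexity is e^H (or exp(H) for natural log).

First, H = -Σ p log p = 1.8490 nats
Perplexity = e^1.8490 = 6.3532

Interpretation: The model's uncertainty is equivalent to choosing uniformly among 6.4 options.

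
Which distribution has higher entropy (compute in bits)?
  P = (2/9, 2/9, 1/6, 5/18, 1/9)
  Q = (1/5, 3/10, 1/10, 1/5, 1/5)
P

Computing entropies in bits:
H(P) = 2.2608
H(Q) = 2.2464

Distribution P has higher entropy.

Intuition: The distribution closer to uniform (more spread out) has higher entropy.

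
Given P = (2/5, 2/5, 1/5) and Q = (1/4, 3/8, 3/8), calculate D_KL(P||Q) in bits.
0.1271 bits

KL divergence: D_KL(P||Q) = Σ p(x) log(p(x)/q(x))

Computing term by term:
  x=0: 2/5 × log_2[(2/5)/(1/4)] = 2/5 × 0.6781 = 0.2712
  x=1: 2/5 × log_2[(2/5)/(3/8)] = 2/5 × 0.0931 = 0.0372
  x=2: 1/5 × log_2[(1/5)/(3/8)] = 1/5 × -0.9069 = -0.1814

D_KL(P||Q) = 0.1271 bits

Note: KL divergence is always non-negative and equals 0 iff P = Q.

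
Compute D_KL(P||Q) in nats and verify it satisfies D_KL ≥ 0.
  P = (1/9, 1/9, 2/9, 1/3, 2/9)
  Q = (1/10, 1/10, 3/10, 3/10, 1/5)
0.0153 nats

KL divergence satisfies the Gibbs inequality: D_KL(P||Q) ≥ 0 for all distributions P, Q.

D_KL(P||Q) = Σ p(x) log(p(x)/q(x))
Term by term:
  x=0: 1/9 × log_e[(1/9)/(1/10)] = 0.0117
  x=1: 1/9 × log_e[(1/9)/(1/10)] = 0.0117
  x=2: 2/9 × log_e[(2/9)/(3/10)] = -0.0667
  x=3: 1/3 × log_e[(1/3)/(3/10)] = 0.0351
  x=4: 2/9 × log_e[(2/9)/(1/5)] = 0.0234
D_KL(P||Q) = 0.0153 nats

D_KL(P||Q) = 0.0153 ≥ 0 ✓

This non-negativity is a fundamental property: relative entropy cannot be negative because it measures how different Q is from P.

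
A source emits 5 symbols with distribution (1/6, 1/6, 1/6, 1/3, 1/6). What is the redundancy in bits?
0.0703 bits

Redundancy measures how far a source is from maximum entropy:
R = H_max - H(X)

Maximum entropy for 5 symbols: H_max = log_2(5) = 2.3219 bits
Actual entropy: H(X) = 2.2516 bits
Redundancy: R = 2.3219 - 2.2516 = 0.0703 bits

This redundancy represents potential for compression: the source could be compressed by 0.0703 bits per symbol.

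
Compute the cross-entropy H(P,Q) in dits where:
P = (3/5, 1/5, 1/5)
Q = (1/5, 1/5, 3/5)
0.6035 dits

Cross-entropy: H(P,Q) = -Σ p(x) log q(x)

Alternatively: H(P,Q) = H(P) + D_KL(P||Q)
H(P) = 0.4127 dits
D_KL(P||Q) = 0.1908 dits

H(P,Q) = 0.4127 + 0.1908 = 0.6035 dits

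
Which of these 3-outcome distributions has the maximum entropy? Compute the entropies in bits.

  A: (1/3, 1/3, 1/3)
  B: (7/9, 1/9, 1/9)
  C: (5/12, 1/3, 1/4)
A

For a discrete distribution over n outcomes, entropy is maximized by the uniform distribution.

Computing entropies:
H(A) = 1.5850 bits
H(B) = 0.9864 bits
H(C) = 1.5546 bits

The uniform distribution (where all probabilities equal 1/3) achieves the maximum entropy of log_2(3) = 1.5850 bits.

Distribution A has the highest entropy.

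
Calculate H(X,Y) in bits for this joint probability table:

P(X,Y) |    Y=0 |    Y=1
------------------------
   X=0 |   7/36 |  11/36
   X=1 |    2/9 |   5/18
1.9776 bits

Joint entropy is H(X,Y) = -Σ_{x,y} p(x,y) log p(x,y).

Summing over all non-zero entries:
H(X,Y) = -[7/36·log_2(7/36) + 11/36·log_2(11/36) + 2/9·log_2(2/9) + 5/18·log_2(5/18)]
H(X,Y) = 1.9776 bits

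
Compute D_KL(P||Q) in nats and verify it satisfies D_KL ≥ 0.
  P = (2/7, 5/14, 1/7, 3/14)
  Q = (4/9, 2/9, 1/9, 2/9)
0.0713 nats

KL divergence satisfies the Gibbs inequality: D_KL(P||Q) ≥ 0 for all distributions P, Q.

D_KL(P||Q) = Σ p(x) log(p(x)/q(x))
Term by term:
  x=0: 2/7 × log_e[(2/7)/(4/9)] = -0.1262
  x=1: 5/14 × log_e[(5/14)/(2/9)] = 0.1694
  x=2: 1/7 × log_e[(1/7)/(1/9)] = 0.0359
  x=3: 3/14 × log_e[(3/14)/(2/9)] = -0.0078
D_KL(P||Q) = 0.0713 nats

D_KL(P||Q) = 0.0713 ≥ 0 ✓

This non-negativity is a fundamental property: relative entropy cannot be negative because it measures how different Q is from P.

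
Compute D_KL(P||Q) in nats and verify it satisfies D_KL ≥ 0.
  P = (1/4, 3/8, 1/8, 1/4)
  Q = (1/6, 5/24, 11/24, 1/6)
0.2607 nats

KL divergence satisfies the Gibbs inequality: D_KL(P||Q) ≥ 0 for all distributions P, Q.

D_KL(P||Q) = Σ p(x) log(p(x)/q(x))
Term by term:
  x=0: 1/4 × log_e[(1/4)/(1/6)] = 0.1014
  x=1: 3/8 × log_e[(3/8)/(5/24)] = 0.2204
  x=2: 1/8 × log_e[(1/8)/(11/24)] = -0.1624
  x=3: 1/4 × log_e[(1/4)/(1/6)] = 0.1014
D_KL(P||Q) = 0.2607 nats

D_KL(P||Q) = 0.2607 ≥ 0 ✓

This non-negativity is a fundamental property: relative entropy cannot be negative because it measures how different Q is from P.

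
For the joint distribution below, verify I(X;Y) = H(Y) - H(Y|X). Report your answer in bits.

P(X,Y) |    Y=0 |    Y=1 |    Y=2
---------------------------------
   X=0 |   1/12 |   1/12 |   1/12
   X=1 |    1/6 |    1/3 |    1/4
I(X;Y) = 0.0105 bits

Mutual information has multiple equivalent forms:
- I(X;Y) = H(X) - H(X|Y)
- I(X;Y) = H(Y) - H(Y|X)
- I(X;Y) = H(X) + H(Y) - H(X,Y)

Computing all quantities:
H(X) = 0.8113, H(Y) = 1.5546, H(X,Y) = 2.3554
H(X|Y) = 0.8008, H(Y|X) = 1.5441

Verification:
H(X) - H(X|Y) = 0.8113 - 0.8008 = 0.0105
H(Y) - H(Y|X) = 1.5546 - 1.5441 = 0.0105
H(X) + H(Y) - H(X,Y) = 0.8113 + 1.5546 - 2.3554 = 0.0105

All forms give I(X;Y) = 0.0105 bits. ✓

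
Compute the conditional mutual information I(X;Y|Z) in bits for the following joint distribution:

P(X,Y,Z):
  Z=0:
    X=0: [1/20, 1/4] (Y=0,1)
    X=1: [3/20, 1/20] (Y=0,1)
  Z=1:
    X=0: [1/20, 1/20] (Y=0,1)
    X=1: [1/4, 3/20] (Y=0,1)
0.1319 bits

Conditional mutual information: I(X;Y|Z) = H(X|Z) + H(Y|Z) - H(X,Y|Z)

H(Z) = 1.0000
H(X,Z) = 1.8464 → H(X|Z) = 0.8464
H(Y,Z) = 1.9710 → H(Y|Z) = 0.9710
H(X,Y,Z) = 2.6855 → H(X,Y|Z) = 1.6855

I(X;Y|Z) = 0.8464 + 0.9710 - 1.6855 = 0.1319 bits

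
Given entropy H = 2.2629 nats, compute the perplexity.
9.6109

Perplexity is e^H (or exp(H) for natural log).

H = 2.2629 nats
Perplexity = e^2.2629 = 9.6109

Interpretation: The model's uncertainty is equivalent to choosing uniformly among 9.6 options.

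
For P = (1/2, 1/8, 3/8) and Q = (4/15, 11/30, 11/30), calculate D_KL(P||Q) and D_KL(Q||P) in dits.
D_KL(P||Q) = 0.0817, D_KL(Q||P) = 0.0950

KL divergence is not symmetric: D_KL(P||Q) ≠ D_KL(Q||P) in general.

D_KL(P||Q) = 0.0817 dits
D_KL(Q||P) = 0.0950 dits

No, they are not equal!

This asymmetry is why KL divergence is not a true distance metric.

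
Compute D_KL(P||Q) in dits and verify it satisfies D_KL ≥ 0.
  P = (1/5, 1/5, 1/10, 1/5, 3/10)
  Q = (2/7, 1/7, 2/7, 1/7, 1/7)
0.0785 dits

KL divergence satisfies the Gibbs inequality: D_KL(P||Q) ≥ 0 for all distributions P, Q.

D_KL(P||Q) = Σ p(x) log(p(x)/q(x))
Term by term:
  x=0: 1/5 × log_10[(1/5)/(2/7)] = -0.0310
  x=1: 1/5 × log_10[(1/5)/(1/7)] = 0.0292
  x=2: 1/10 × log_10[(1/10)/(2/7)] = -0.0456
  x=3: 1/5 × log_10[(1/5)/(1/7)] = 0.0292
  x=4: 3/10 × log_10[(3/10)/(1/7)] = 0.0967
D_KL(P||Q) = 0.0785 dits

D_KL(P||Q) = 0.0785 ≥ 0 ✓

This non-negativity is a fundamental property: relative entropy cannot be negative because it measures how different Q is from P.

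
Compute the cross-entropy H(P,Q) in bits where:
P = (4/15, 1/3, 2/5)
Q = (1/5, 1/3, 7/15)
1.5873 bits

Cross-entropy: H(P,Q) = -Σ p(x) log q(x)

Alternatively: H(P,Q) = H(P) + D_KL(P||Q)
H(P) = 1.5656 bits
D_KL(P||Q) = 0.0217 bits

H(P,Q) = 1.5656 + 0.0217 = 1.5873 bits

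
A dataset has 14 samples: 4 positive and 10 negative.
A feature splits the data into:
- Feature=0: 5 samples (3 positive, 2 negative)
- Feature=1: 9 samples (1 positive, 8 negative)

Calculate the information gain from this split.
0.1928 bits

Information Gain = H(Y) - H(Y|Feature)

Before split:
P(positive) = 4/14 = 0.2857
H(Y) = 0.8631 bits

After split:
Feature=0: H = 0.9710 bits (weight = 5/14)
Feature=1: H = 0.5033 bits (weight = 9/14)
H(Y|Feature) = (5/14)×0.9710 + (9/14)×0.5033 = 0.6703 bits

Information Gain = 0.8631 - 0.6703 = 0.1928 bits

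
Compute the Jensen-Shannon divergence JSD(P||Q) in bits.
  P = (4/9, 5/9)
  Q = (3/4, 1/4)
0.0714 bits

Jensen-Shannon divergence is:
JSD(P||Q) = 0.5 × D_KL(P||M) + 0.5 × D_KL(Q||M)
where M = 0.5 × (P + Q) is the mixture distribution.

M = 0.5 × (4/9, 5/9) + 0.5 × (3/4, 1/4) = (0.597222, 0.402778)

D_KL(P||M) = 0.0683 bits
D_KL(Q||M) = 0.0745 bits

JSD(P||Q) = 0.5 × 0.0683 + 0.5 × 0.0745 = 0.0714 bits

Unlike KL divergence, JSD is symmetric and bounded: 0 ≤ JSD ≤ log(2).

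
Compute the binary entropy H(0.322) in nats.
0.6284 nats

The binary entropy function is:
H(p) = -p log(p) - (1-p) log(1-p)

H(0.322) = -0.322 × log_e(0.322) - 0.678 × log_e(0.678)
H(0.322) = 0.6284 nats

Note: Binary entropy is maximized at p=0.5 (H=1 bit) and minimized at p=0 or p=1 (H=0).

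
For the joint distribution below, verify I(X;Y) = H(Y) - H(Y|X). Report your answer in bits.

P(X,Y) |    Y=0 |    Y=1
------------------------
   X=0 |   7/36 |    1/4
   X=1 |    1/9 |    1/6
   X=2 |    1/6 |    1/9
I(X;Y) = 0.0189 bits

Mutual information has multiple equivalent forms:
- I(X;Y) = H(X) - H(X|Y)
- I(X;Y) = H(Y) - H(Y|X)
- I(X;Y) = H(X) + H(Y) - H(X,Y)

Computing all quantities:
H(X) = 1.5466, H(Y) = 0.9978, H(X,Y) = 2.5255
H(X|Y) = 1.5277, H(Y|X) = 0.9788

Verification:
H(X) - H(X|Y) = 1.5466 - 1.5277 = 0.0189
H(Y) - H(Y|X) = 0.9978 - 0.9788 = 0.0189
H(X) + H(Y) - H(X,Y) = 1.5466 + 0.9978 - 2.5255 = 0.0189

All forms give I(X;Y) = 0.0189 bits. ✓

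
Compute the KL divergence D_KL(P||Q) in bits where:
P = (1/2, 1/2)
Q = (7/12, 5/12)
0.0203 bits

KL divergence: D_KL(P||Q) = Σ p(x) log(p(x)/q(x))

Computing term by term:
  x=0: 1/2 × log_2[(1/2)/(7/12)] = 1/2 × -0.2224 = -0.1112
  x=1: 1/2 × log_2[(1/2)/(5/12)] = 1/2 × 0.2630 = 0.1315

D_KL(P||Q) = 0.0203 bits

Note: KL divergence is always non-negative and equals 0 iff P = Q.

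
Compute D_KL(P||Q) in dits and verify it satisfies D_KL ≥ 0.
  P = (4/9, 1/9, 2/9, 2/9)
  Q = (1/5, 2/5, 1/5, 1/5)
0.1127 dits

KL divergence satisfies the Gibbs inequality: D_KL(P||Q) ≥ 0 for all distributions P, Q.

D_KL(P||Q) = Σ p(x) log(p(x)/q(x))
Term by term:
  x=0: 4/9 × log_10[(4/9)/(1/5)] = 0.1541
  x=1: 1/9 × log_10[(1/9)/(2/5)] = -0.0618
  x=2: 2/9 × log_10[(2/9)/(1/5)] = 0.0102
  x=3: 2/9 × log_10[(2/9)/(1/5)] = 0.0102
D_KL(P||Q) = 0.1127 dits

D_KL(P||Q) = 0.1127 ≥ 0 ✓

This non-negativity is a fundamental property: relative entropy cannot be negative because it measures how different Q is from P.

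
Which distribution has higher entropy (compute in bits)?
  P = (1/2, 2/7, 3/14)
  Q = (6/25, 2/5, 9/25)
Q

Computing entropies in bits:
H(P) = 1.4926
H(Q) = 1.5535

Distribution Q has higher entropy.

Intuition: The distribution closer to uniform (more spread out) has higher entropy.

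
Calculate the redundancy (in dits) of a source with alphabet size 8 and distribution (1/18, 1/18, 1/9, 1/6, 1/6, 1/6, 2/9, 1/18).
0.0536 dits

Redundancy measures how far a source is from maximum entropy:
R = H_max - H(X)

Maximum entropy for 8 symbols: H_max = log_10(8) = 0.9031 dits
Actual entropy: H(X) = 0.8495 dits
Redundancy: R = 0.9031 - 0.8495 = 0.0536 dits

This redundancy represents potential for compression: the source could be compressed by 0.0536 dits per symbol.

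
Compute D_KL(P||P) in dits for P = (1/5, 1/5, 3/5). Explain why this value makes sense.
0.0000 dits

KL divergence satisfies the Gibbs inequality: D_KL(P||Q) ≥ 0 for all distributions P, Q.

D_KL(P||Q) = Σ p(x) log(p(x)/q(x))
Each term is p(x) × log_10(p(x)/p(x)) = p(x) × log_10(1) = 0, so the sum is 0.
D_KL(P||Q) = 0.0000 dits

When P = Q, the KL divergence is exactly 0, as there is no 'divergence' between identical distributions.

This non-negativity is a fundamental property: relative entropy cannot be negative because it measures how different Q is from P.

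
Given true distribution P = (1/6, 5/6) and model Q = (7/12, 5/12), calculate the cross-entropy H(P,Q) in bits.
1.1821 bits

Cross-entropy: H(P,Q) = -Σ p(x) log q(x)

Alternatively: H(P,Q) = H(P) + D_KL(P||Q)
H(P) = 0.6500 bits
D_KL(P||Q) = 0.5321 bits

H(P,Q) = 0.6500 + 0.5321 = 1.1821 bits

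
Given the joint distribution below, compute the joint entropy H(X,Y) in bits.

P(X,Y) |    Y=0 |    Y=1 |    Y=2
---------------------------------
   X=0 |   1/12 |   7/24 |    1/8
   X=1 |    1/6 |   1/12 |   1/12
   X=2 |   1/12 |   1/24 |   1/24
2.9014 bits

Joint entropy is H(X,Y) = -Σ_{x,y} p(x,y) log p(x,y).

Summing over all non-zero entries:
H(X,Y) = -[1/12·log_2(1/12) + 7/24·log_2(7/24) + 1/8·log_2(1/8) + 1/6·log_2(1/6) + 1/12·log_2(1/12) + 1/12·log_2(1/12) + 1/12·log_2(1/12) + 1/24·log_2(1/24) + 1/24·log_2(1/24)]
H(X,Y) = 2.9014 bits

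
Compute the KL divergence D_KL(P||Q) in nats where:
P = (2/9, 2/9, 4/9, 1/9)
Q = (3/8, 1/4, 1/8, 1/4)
0.3312 nats

KL divergence: D_KL(P||Q) = Σ p(x) log(p(x)/q(x))

Computing term by term:
  x=0: 2/9 × log_e[(2/9)/(3/8)] = 2/9 × -0.5232 = -0.1163
  x=1: 2/9 × log_e[(2/9)/(1/4)] = 2/9 × -0.1178 = -0.0262
  x=2: 4/9 × log_e[(4/9)/(1/8)] = 4/9 × 1.2685 = 0.5638
  x=3: 1/9 × log_e[(1/9)/(1/4)] = 1/9 × -0.8109 = -0.0901

D_KL(P||Q) = 0.3312 nats

Note: KL divergence is always non-negative and equals 0 iff P = Q.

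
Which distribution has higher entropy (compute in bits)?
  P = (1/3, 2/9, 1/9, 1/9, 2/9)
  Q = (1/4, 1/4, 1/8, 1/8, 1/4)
Q

Computing entropies in bits:
H(P) = 2.1972
H(Q) = 2.2500

Distribution Q has higher entropy.

Intuition: The distribution closer to uniform (more spread out) has higher entropy.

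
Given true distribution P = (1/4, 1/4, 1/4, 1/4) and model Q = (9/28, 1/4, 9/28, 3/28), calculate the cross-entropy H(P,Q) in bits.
2.1243 bits

Cross-entropy: H(P,Q) = -Σ p(x) log q(x)

Alternatively: H(P,Q) = H(P) + D_KL(P||Q)
H(P) = 2.0000 bits
D_KL(P||Q) = 0.1243 bits

H(P,Q) = 2.0000 + 0.1243 = 2.1243 bits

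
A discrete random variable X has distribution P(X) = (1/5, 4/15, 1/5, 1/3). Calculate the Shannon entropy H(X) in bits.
1.9656 bits

Shannon entropy is H(X) = -Σ p(x) log p(x).

For P = (1/5, 4/15, 1/5, 1/3):
H = -1/5 × log_2(1/5) -4/15 × log_2(4/15) -1/5 × log_2(1/5) -1/3 × log_2(1/3)
H = 1.9656 bits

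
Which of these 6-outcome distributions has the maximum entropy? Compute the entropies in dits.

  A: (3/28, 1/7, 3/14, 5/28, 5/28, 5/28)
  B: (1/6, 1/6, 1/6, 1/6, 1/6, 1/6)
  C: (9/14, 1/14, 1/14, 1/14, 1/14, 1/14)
B

For a discrete distribution over n outcomes, entropy is maximized by the uniform distribution.

Computing entropies:
H(A) = 0.7688 dits
H(B) = 0.7782 dits
H(C) = 0.5327 dits

The uniform distribution (where all probabilities equal 1/6) achieves the maximum entropy of log_10(6) = 0.7782 dits.

Distribution B has the highest entropy.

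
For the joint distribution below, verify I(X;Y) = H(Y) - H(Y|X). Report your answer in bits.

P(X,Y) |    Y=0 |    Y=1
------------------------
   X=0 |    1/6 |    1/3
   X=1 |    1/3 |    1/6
I(X;Y) = 0.0817 bits

Mutual information has multiple equivalent forms:
- I(X;Y) = H(X) - H(X|Y)
- I(X;Y) = H(Y) - H(Y|X)
- I(X;Y) = H(X) + H(Y) - H(X,Y)

Computing all quantities:
H(X) = 1.0000, H(Y) = 1.0000, H(X,Y) = 1.9183
H(X|Y) = 0.9183, H(Y|X) = 0.9183

Verification:
H(X) - H(X|Y) = 1.0000 - 0.9183 = 0.0817
H(Y) - H(Y|X) = 1.0000 - 0.9183 = 0.0817
H(X) + H(Y) - H(X,Y) = 1.0000 + 1.0000 - 1.9183 = 0.0817

All forms give I(X;Y) = 0.0817 bits. ✓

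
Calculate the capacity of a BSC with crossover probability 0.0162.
0.8805 bits

For a binary symmetric channel (BSC) with error probability p:
Capacity C = 1 - H(p) bits per symbol

where H(p) = -p log₂(p) - (1-p) log₂(1-p) is the binary entropy function.

H(0.0162) = 0.1195 bits
C = 1 - 0.1195 = 0.8805 bits per symbol

This means we can reliably transmit up to 0.8805 bits of information per channel use.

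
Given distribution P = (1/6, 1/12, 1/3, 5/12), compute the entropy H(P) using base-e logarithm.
1.2367 nats

Shannon entropy is H(X) = -Σ p(x) log p(x).

For P = (1/6, 1/12, 1/3, 5/12):
H = -1/6 × log_e(1/6) -1/12 × log_e(1/12) -1/3 × log_e(1/3) -5/12 × log_e(5/12)
H = 1.2367 nats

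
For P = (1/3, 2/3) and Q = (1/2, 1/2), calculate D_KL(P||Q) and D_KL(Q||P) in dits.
D_KL(P||Q) = 0.0246, D_KL(Q||P) = 0.0256

KL divergence is not symmetric: D_KL(P||Q) ≠ D_KL(Q||P) in general.

D_KL(P||Q) = 0.0246 dits
D_KL(Q||P) = 0.0256 dits

No, they are not equal!

This asymmetry is why KL divergence is not a true distance metric.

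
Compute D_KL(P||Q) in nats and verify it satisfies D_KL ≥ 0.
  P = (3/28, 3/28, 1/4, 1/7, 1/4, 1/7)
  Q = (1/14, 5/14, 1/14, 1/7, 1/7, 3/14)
0.3096 nats

KL divergence satisfies the Gibbs inequality: D_KL(P||Q) ≥ 0 for all distributions P, Q.

D_KL(P||Q) = Σ p(x) log(p(x)/q(x))
Term by term:
  x=0: 3/28 × log_e[(3/28)/(1/14)] = 0.0434
  x=1: 3/28 × log_e[(3/28)/(5/14)] = -0.1290
  x=2: 1/4 × log_e[(1/4)/(1/14)] = 0.3132
  x=3: 1/7 × log_e[(1/7)/(1/7)] = 0.0000
  x=4: 1/4 × log_e[(1/4)/(1/7)] = 0.1399
  x=5: 1/7 × log_e[(1/7)/(3/14)] = -0.0579
D_KL(P||Q) = 0.3096 nats

D_KL(P||Q) = 0.3096 ≥ 0 ✓

This non-negativity is a fundamental property: relative entropy cannot be negative because it measures how different Q is from P.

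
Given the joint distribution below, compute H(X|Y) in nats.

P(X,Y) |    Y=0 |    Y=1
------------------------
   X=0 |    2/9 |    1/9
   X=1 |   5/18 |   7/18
0.6083 nats

Using the chain rule: H(X|Y) = H(X,Y) - H(Y)

First, compute H(X,Y) = 1.3015 nats

Marginal P(Y) = (1/2, 1/2)
H(Y) = 0.6931 nats

H(X|Y) = H(X,Y) - H(Y) = 1.3015 - 0.6931 = 0.6083 nats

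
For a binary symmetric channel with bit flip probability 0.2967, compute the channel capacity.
0.1228 bits

For a binary symmetric channel (BSC) with error probability p:
Capacity C = 1 - H(p) bits per symbol

where H(p) = -p log₂(p) - (1-p) log₂(1-p) is the binary entropy function.

H(0.2967) = 0.8772 bits
C = 1 - 0.8772 = 0.1228 bits per symbol

This means we can reliably transmit up to 0.1228 bits of information per channel use.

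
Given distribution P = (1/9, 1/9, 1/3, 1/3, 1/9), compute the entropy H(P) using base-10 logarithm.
0.6362 dits

Shannon entropy is H(X) = -Σ p(x) log p(x).

For P = (1/9, 1/9, 1/3, 1/3, 1/9):
H = -1/9 × log_10(1/9) -1/9 × log_10(1/9) -1/3 × log_10(1/3) -1/3 × log_10(1/3) -1/9 × log_10(1/9)
H = 0.6362 dits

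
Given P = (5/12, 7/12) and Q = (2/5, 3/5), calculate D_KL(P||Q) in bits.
0.0008 bits

KL divergence: D_KL(P||Q) = Σ p(x) log(p(x)/q(x))

Computing term by term:
  x=0: 5/12 × log_2[(5/12)/(2/5)] = 5/12 × 0.0589 = 0.0245
  x=1: 7/12 × log_2[(7/12)/(3/5)] = 7/12 × -0.0406 = -0.0237

D_KL(P||Q) = 0.0008 bits

Note: KL divergence is always non-negative and equals 0 iff P = Q.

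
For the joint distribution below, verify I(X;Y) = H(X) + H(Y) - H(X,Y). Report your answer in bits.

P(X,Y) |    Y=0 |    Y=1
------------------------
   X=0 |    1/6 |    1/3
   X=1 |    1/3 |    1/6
I(X;Y) = 0.0817 bits

Mutual information has multiple equivalent forms:
- I(X;Y) = H(X) - H(X|Y)
- I(X;Y) = H(Y) - H(Y|X)
- I(X;Y) = H(X) + H(Y) - H(X,Y)

Computing all quantities:
H(X) = 1.0000, H(Y) = 1.0000, H(X,Y) = 1.9183
H(X|Y) = 0.9183, H(Y|X) = 0.9183

Verification:
H(X) - H(X|Y) = 1.0000 - 0.9183 = 0.0817
H(Y) - H(Y|X) = 1.0000 - 0.9183 = 0.0817
H(X) + H(Y) - H(X,Y) = 1.0000 + 1.0000 - 1.9183 = 0.0817

All forms give I(X;Y) = 0.0817 bits. ✓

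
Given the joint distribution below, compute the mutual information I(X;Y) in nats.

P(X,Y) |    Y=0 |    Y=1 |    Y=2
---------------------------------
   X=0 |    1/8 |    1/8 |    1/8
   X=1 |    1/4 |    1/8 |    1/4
0.0109 nats

Mutual information: I(X;Y) = H(X) + H(Y) - H(X,Y)

Marginals:
P(X) = (3/8, 5/8), H(X) = 0.6616 nats
P(Y) = (3/8, 1/4, 3/8), H(Y) = 1.0822 nats

Joint entropy: H(X,Y) = 1.7329 nats

I(X;Y) = 0.6616 + 1.0822 - 1.7329 = 0.0109 nats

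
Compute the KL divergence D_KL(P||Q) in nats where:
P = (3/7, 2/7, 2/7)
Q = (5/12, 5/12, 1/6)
0.0583 nats

KL divergence: D_KL(P||Q) = Σ p(x) log(p(x)/q(x))

Computing term by term:
  x=0: 3/7 × log_e[(3/7)/(5/12)] = 3/7 × 0.0282 = 0.0121
  x=1: 2/7 × log_e[(2/7)/(5/12)] = 2/7 × -0.3773 = -0.1078
  x=2: 2/7 × log_e[(2/7)/(1/6)] = 2/7 × 0.5390 = 0.1540

D_KL(P||Q) = 0.0583 nats

Note: KL divergence is always non-negative and equals 0 iff P = Q.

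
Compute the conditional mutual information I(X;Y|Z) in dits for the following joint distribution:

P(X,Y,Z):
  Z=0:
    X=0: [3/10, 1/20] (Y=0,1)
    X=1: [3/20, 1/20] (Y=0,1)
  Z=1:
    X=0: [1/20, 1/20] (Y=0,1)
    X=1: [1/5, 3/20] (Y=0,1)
0.0024 dits

Conditional mutual information: I(X;Y|Z) = H(X|Z) + H(Y|Z) - H(X,Y|Z)

H(Z) = 0.2989
H(X,Z) = 0.5589 → H(X|Z) = 0.2601
H(Y,Z) = 0.5464 → H(Y|Z) = 0.2475
H(X,Y,Z) = 0.8040 → H(X,Y|Z) = 0.5052

I(X;Y|Z) = 0.2601 + 0.2475 - 0.5052 = 0.0024 dits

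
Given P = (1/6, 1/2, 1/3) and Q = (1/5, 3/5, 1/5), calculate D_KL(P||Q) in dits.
0.0212 dits

KL divergence: D_KL(P||Q) = Σ p(x) log(p(x)/q(x))

Computing term by term:
  x=0: 1/6 × log_10[(1/6)/(1/5)] = 1/6 × -0.0792 = -0.0132
  x=1: 1/2 × log_10[(1/2)/(3/5)] = 1/2 × -0.0792 = -0.0396
  x=2: 1/3 × log_10[(1/3)/(1/5)] = 1/3 × 0.2218 = 0.0739

D_KL(P||Q) = 0.0212 dits

Note: KL divergence is always non-negative and equals 0 iff P = Q.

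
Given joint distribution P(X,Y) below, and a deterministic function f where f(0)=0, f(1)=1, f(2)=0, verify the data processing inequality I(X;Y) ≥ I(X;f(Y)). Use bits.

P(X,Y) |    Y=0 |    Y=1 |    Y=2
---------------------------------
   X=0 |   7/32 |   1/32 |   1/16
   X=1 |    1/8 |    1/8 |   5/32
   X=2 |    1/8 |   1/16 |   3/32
I(X;Y) = 0.0840, I(X;f(Y)) = 0.0346, inequality holds: 0.0840 ≥ 0.0346

Data Processing Inequality: For any Markov chain X → Y → Z, we have I(X;Y) ≥ I(X;Z).

Here Z = f(Y) is a deterministic function of Y, forming X → Y → Z.

Original I(X;Y) = 0.0840 bits

After applying f:
P(X,Z) where Z=f(Y):
- P(X,Z=0) = P(X,Y=0) + P(X,Y=2)
- P(X,Z=1) = P(X,Y=1)

I(X;Z) = I(X;f(Y)) = 0.0346 bits

Verification: 0.0840 ≥ 0.0346 ✓

Information cannot be created by processing; the function f can only lose information about X.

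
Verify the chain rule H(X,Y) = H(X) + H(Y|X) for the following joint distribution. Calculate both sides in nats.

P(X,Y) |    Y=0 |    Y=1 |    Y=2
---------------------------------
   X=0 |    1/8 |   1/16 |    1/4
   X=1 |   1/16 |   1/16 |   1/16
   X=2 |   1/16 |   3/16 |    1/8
H(X,Y) = 2.0467, H(X) = 1.0434, H(Y|X) = 1.0034 (all in nats)

Chain rule: H(X,Y) = H(X) + H(Y|X)

Left side — joint entropy directly:
H(X,Y) = -Σ p(x,y) log p(x,y) = 2.0467 nats

Right side — compute H(Y|X) from the conditional distributions:
P(X) = (7/16, 3/16, 3/8), so H(X) = 1.0434 nats
H(Y|X) = Σ_x P(X=x) · H(Y|X=x):
  P(Y|X=0) = (2/7, 1/7, 4/7), H(Y|X=0) = 0.9557, weight P(X=0) = 7/16
  P(Y|X=1) = (1/3, 1/3, 1/3), H(Y|X=1) = 1.0986, weight P(X=1) = 3/16
  P(Y|X=2) = (1/6, 1/2, 1/3), H(Y|X=2) = 1.0114, weight P(X=2) = 3/8
H(Y|X) = 1.0034 nats

H(X) + H(Y|X) = 1.0434 + 1.0034 = 2.0467 nats

Both sides equal 2.0467 nats. ✓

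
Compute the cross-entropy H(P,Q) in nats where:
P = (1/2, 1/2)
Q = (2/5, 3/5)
0.7136 nats

Cross-entropy: H(P,Q) = -Σ p(x) log q(x)

Alternatively: H(P,Q) = H(P) + D_KL(P||Q)
H(P) = 0.6931 nats
D_KL(P||Q) = 0.0204 nats

H(P,Q) = 0.6931 + 0.0204 = 0.7136 nats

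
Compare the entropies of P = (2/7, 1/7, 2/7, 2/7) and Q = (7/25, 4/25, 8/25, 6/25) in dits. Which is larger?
Q

Computing entropies in dits:
H(P) = 0.5871
H(Q) = 0.5892

Distribution Q has higher entropy.

Intuition: The distribution closer to uniform (more spread out) has higher entropy.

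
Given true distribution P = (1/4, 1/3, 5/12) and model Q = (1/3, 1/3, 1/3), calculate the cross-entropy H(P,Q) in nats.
1.0986 nats

Cross-entropy: H(P,Q) = -Σ p(x) log q(x)

Alternatively: H(P,Q) = H(P) + D_KL(P||Q)
H(P) = 1.0776 nats
D_KL(P||Q) = 0.0211 nats

H(P,Q) = 1.0776 + 0.0211 = 1.0986 nats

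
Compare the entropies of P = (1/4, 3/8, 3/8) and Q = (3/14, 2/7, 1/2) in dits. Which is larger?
P

Computing entropies in dits:
H(P) = 0.4700
H(Q) = 0.4493

Distribution P has higher entropy.

Intuition: The distribution closer to uniform (more spread out) has higher entropy.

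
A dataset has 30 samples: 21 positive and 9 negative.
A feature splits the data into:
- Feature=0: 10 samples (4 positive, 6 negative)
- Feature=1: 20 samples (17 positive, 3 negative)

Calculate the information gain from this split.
0.1511 bits

Information Gain = H(Y) - H(Y|Feature)

Before split:
P(positive) = 21/30 = 0.7000
H(Y) = 0.8813 bits

After split:
Feature=0: H = 0.9710 bits (weight = 10/30)
Feature=1: H = 0.6098 bits (weight = 20/30)
H(Y|Feature) = (10/30)×0.9710 + (20/30)×0.6098 = 0.7302 bits

Information Gain = 0.8813 - 0.7302 = 0.1511 bits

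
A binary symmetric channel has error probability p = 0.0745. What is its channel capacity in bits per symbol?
0.6175 bits

For a binary symmetric channel (BSC) with error probability p:
Capacity C = 1 - H(p) bits per symbol

where H(p) = -p log₂(p) - (1-p) log₂(1-p) is the binary entropy function.

H(0.0745) = 0.3825 bits
C = 1 - 0.3825 = 0.6175 bits per symbol

This means we can reliably transmit up to 0.6175 bits of information per channel use.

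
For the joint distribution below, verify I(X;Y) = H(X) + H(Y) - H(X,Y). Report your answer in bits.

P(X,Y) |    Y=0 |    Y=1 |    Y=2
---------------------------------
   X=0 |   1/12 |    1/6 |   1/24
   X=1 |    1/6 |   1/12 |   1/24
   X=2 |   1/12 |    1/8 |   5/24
I(X;Y) = 0.1542 bits

Mutual information has multiple equivalent forms:
- I(X;Y) = H(X) - H(X|Y)
- I(X;Y) = H(Y) - H(Y|X)
- I(X;Y) = H(X) + H(Y) - H(X,Y)

Computing all quantities:
H(X) = 1.5632, H(Y) = 1.5774, H(X,Y) = 2.9864
H(X|Y) = 1.4090, H(Y|X) = 1.4232

Verification:
H(X) - H(X|Y) = 1.5632 - 1.4090 = 0.1542
H(Y) - H(Y|X) = 1.5774 - 1.4232 = 0.1542
H(X) + H(Y) - H(X,Y) = 1.5632 + 1.5774 - 2.9864 = 0.1542

All forms give I(X;Y) = 0.1542 bits. ✓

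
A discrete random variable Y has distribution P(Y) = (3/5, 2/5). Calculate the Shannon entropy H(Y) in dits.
0.2923 dits

Shannon entropy is H(X) = -Σ p(x) log p(x).

For P = (3/5, 2/5):
H = -3/5 × log_10(3/5) -2/5 × log_10(2/5)
H = 0.2923 dits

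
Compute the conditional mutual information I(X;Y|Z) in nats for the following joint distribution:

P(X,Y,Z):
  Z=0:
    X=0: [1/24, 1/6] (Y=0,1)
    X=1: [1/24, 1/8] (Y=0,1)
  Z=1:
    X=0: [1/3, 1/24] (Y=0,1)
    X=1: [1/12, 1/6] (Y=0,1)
0.1085 nats

Conditional mutual information: I(X;Y|Z) = H(X|Z) + H(Y|Z) - H(X,Y|Z)

H(Z) = 0.6616
H(X,Z) = 1.3398 → H(X|Z) = 0.6782
H(Y,Z) = 1.2580 → H(Y|Z) = 0.5965
H(X,Y,Z) = 1.8277 → H(X,Y|Z) = 1.1662

I(X;Y|Z) = 0.6782 + 0.5965 - 1.1662 = 0.1085 nats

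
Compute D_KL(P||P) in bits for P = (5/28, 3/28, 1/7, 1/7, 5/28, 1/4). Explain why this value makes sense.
0.0000 bits

KL divergence satisfies the Gibbs inequality: D_KL(P||Q) ≥ 0 for all distributions P, Q.

D_KL(P||Q) = Σ p(x) log(p(x)/q(x))
Each term is p(x) × log_2(p(x)/p(x)) = p(x) × log_2(1) = 0, so the sum is 0.
D_KL(P||Q) = 0.0000 bits

When P = Q, the KL divergence is exactly 0, as there is no 'divergence' between identical distributions.

This non-negativity is a fundamental property: relative entropy cannot be negative because it measures how different Q is from P.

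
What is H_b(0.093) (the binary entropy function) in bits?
0.4464 bits

The binary entropy function is:
H(p) = -p log(p) - (1-p) log(1-p)

H(0.093) = -0.093 × log_2(0.093) - 0.907 × log_2(0.907)
H(0.093) = 0.4464 bits

Note: Binary entropy is maximized at p=0.5 (H=1 bit) and minimized at p=0 or p=1 (H=0).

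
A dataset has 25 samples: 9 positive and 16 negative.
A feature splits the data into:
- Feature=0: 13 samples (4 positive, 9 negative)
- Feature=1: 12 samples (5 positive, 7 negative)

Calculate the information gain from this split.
0.0093 bits

Information Gain = H(Y) - H(Y|Feature)

Before split:
P(positive) = 9/25 = 0.3600
H(Y) = 0.9427 bits

After split:
Feature=0: H = 0.8905 bits (weight = 13/25)
Feature=1: H = 0.9799 bits (weight = 12/25)
H(Y|Feature) = (13/25)×0.8905 + (12/25)×0.9799 = 0.9334 bits

Information Gain = 0.9427 - 0.9334 = 0.0093 bits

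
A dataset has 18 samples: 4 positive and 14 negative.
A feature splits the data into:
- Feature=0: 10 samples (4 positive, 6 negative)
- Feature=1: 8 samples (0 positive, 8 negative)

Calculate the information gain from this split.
0.2248 bits

Information Gain = H(Y) - H(Y|Feature)

Before split:
P(positive) = 4/18 = 0.2222
H(Y) = 0.7642 bits

After split:
Feature=0: H = 0.9710 bits (weight = 10/18)
Feature=1: H = 0.0000 bits (weight = 8/18)
H(Y|Feature) = (10/18)×0.9710 + (8/18)×0.0000 = 0.5394 bits

Information Gain = 0.7642 - 0.5394 = 0.2248 bits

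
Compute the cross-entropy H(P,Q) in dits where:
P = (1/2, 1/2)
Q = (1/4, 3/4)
0.3635 dits

Cross-entropy: H(P,Q) = -Σ p(x) log q(x)

Alternatively: H(P,Q) = H(P) + D_KL(P||Q)
H(P) = 0.3010 dits
D_KL(P||Q) = 0.0625 dits

H(P,Q) = 0.3010 + 0.0625 = 0.3635 dits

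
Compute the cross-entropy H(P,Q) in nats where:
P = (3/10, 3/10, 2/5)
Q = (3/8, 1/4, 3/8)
1.1025 nats

Cross-entropy: H(P,Q) = -Σ p(x) log q(x)

Alternatively: H(P,Q) = H(P) + D_KL(P||Q)
H(P) = 1.0889 nats
D_KL(P||Q) = 0.0136 nats

H(P,Q) = 1.0889 + 0.0136 = 1.1025 nats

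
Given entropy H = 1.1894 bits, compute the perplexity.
2.2806

Perplexity is 2^H (or exp(H) for natural log).

H = 1.1894 bits
Perplexity = 2^1.1894 = 2.2806

Interpretation: The model's uncertainty is equivalent to choosing uniformly among 2.3 options.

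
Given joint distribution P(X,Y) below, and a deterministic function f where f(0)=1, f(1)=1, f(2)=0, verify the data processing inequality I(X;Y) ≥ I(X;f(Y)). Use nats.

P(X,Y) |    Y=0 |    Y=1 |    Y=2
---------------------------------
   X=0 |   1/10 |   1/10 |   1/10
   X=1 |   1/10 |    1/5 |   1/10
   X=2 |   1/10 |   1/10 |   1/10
I(X;Y) = 0.0138, I(X;f(Y)) = 0.0040, inequality holds: 0.0138 ≥ 0.0040

Data Processing Inequality: For any Markov chain X → Y → Z, we have I(X;Y) ≥ I(X;Z).

Here Z = f(Y) is a deterministic function of Y, forming X → Y → Z.

Original I(X;Y) = 0.0138 nats

After applying f:
P(X,Z) where Z=f(Y):
- P(X,Z=0) = P(X,Y=2)
- P(X,Z=1) = P(X,Y=0) + P(X,Y=1)

I(X;Z) = I(X;f(Y)) = 0.0040 nats

Verification: 0.0138 ≥ 0.0040 ✓

Information cannot be created by processing; the function f can only lose information about X.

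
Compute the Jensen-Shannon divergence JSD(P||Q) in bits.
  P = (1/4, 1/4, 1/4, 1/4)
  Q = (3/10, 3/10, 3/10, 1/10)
0.0289 bits

Jensen-Shannon divergence is:
JSD(P||Q) = 0.5 × D_KL(P||M) + 0.5 × D_KL(Q||M)
where M = 0.5 × (P + Q) is the mixture distribution.

M = 0.5 × (1/4, 1/4, 1/4, 1/4) + 0.5 × (3/10, 3/10, 3/10, 1/10) = (11/40, 11/40, 11/40, 7/40)

D_KL(P||M) = 0.0255 bits
D_KL(Q||M) = 0.0322 bits

JSD(P||Q) = 0.5 × 0.0255 + 0.5 × 0.0322 = 0.0289 bits

Unlike KL divergence, JSD is symmetric and bounded: 0 ≤ JSD ≤ log(2).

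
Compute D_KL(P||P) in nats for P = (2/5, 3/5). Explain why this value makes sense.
0.0000 nats

KL divergence satisfies the Gibbs inequality: D_KL(P||Q) ≥ 0 for all distributions P, Q.

D_KL(P||Q) = Σ p(x) log(p(x)/q(x))
Each term is p(x) × log_e(p(x)/p(x)) = p(x) × log_e(1) = 0, so the sum is 0.
D_KL(P||Q) = 0.0000 nats

When P = Q, the KL divergence is exactly 0, as there is no 'divergence' between identical distributions.

This non-negativity is a fundamental property: relative entropy cannot be negative because it measures how different Q is from P.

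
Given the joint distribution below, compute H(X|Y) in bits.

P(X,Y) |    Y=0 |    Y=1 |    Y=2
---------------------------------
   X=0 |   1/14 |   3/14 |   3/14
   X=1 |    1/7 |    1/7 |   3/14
0.9721 bits

Using the chain rule: H(X|Y) = H(X,Y) - H(Y)

First, compute H(X,Y) = 2.5027 bits

Marginal P(Y) = (3/14, 5/14, 3/7)
H(Y) = 1.5306 bits

H(X|Y) = H(X,Y) - H(Y) = 2.5027 - 1.5306 = 0.9721 bits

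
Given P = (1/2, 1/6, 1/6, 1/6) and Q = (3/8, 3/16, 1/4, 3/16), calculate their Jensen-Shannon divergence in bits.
0.0134 bits

Jensen-Shannon divergence is:
JSD(P||Q) = 0.5 × D_KL(P||M) + 0.5 × D_KL(Q||M)
where M = 0.5 × (P + Q) is the mixture distribution.

M = 0.5 × (1/2, 1/6, 1/6, 1/6) + 0.5 × (3/8, 3/16, 1/4, 3/16) = (7/16, 0.177083, 5/24, 0.177083)

D_KL(P||M) = 0.0135 bits
D_KL(Q||M) = 0.0133 bits

JSD(P||Q) = 0.5 × 0.0135 + 0.5 × 0.0133 = 0.0134 bits

Unlike KL divergence, JSD is symmetric and bounded: 0 ≤ JSD ≤ log(2).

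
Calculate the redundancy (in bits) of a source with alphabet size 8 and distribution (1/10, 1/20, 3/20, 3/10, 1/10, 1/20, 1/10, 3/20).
0.2290 bits

Redundancy measures how far a source is from maximum entropy:
R = H_max - H(X)

Maximum entropy for 8 symbols: H_max = log_2(8) = 3.0000 bits
Actual entropy: H(X) = 2.7710 bits
Redundancy: R = 3.0000 - 2.7710 = 0.2290 bits

This redundancy represents potential for compression: the source could be compressed by 0.2290 bits per symbol.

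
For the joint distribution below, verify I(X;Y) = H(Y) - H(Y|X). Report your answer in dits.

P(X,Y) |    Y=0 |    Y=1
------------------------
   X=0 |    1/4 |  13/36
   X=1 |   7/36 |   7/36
I(X;Y) = 0.0017 dits

Mutual information has multiple equivalent forms:
- I(X;Y) = H(X) - H(X|Y)
- I(X;Y) = H(Y) - H(Y|X)
- I(X;Y) = H(X) + H(Y) - H(X,Y)

Computing all quantities:
H(X) = 0.2902, H(Y) = 0.2983, H(X,Y) = 0.5868
H(X|Y) = 0.2885, H(Y|X) = 0.2966

Verification:
H(X) - H(X|Y) = 0.2902 - 0.2885 = 0.0017
H(Y) - H(Y|X) = 0.2983 - 0.2966 = 0.0017
H(X) + H(Y) - H(X,Y) = 0.2902 + 0.2983 - 0.5868 = 0.0017

All forms give I(X;Y) = 0.0017 dits. ✓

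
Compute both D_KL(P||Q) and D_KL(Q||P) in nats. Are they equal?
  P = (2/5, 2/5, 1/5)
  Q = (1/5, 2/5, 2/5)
D_KL(P||Q) = 0.1386, D_KL(Q||P) = 0.1386

KL divergence is not symmetric: D_KL(P||Q) ≠ D_KL(Q||P) in general.

D_KL(P||Q) = 0.1386 nats
D_KL(Q||P) = 0.1386 nats

In this case they happen to be equal (to 4 decimal places).

This asymmetry is why KL divergence is not a true distance metric.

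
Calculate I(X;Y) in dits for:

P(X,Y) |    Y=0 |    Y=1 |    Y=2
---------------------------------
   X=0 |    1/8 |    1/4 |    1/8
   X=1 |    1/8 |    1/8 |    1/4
0.0184 dits

Mutual information: I(X;Y) = H(X) + H(Y) - H(X,Y)

Marginals:
P(X) = (1/2, 1/2), H(X) = 0.3010 dits
P(Y) = (1/4, 3/8, 3/8), H(Y) = 0.4700 dits

Joint entropy: H(X,Y) = 0.7526 dits

I(X;Y) = 0.3010 + 0.4700 - 0.7526 = 0.0184 dits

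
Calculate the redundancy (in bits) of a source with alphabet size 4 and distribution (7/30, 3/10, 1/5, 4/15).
0.0161 bits

Redundancy measures how far a source is from maximum entropy:
R = H_max - H(X)

Maximum entropy for 4 symbols: H_max = log_2(4) = 2.0000 bits
Actual entropy: H(X) = 1.9839 bits
Redundancy: R = 2.0000 - 1.9839 = 0.0161 bits

This redundancy represents potential for compression: the source could be compressed by 0.0161 bits per symbol.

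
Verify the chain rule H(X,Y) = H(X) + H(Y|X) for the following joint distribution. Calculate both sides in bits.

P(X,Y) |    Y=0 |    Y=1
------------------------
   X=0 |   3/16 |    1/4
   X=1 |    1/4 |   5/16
H(X,Y) = 1.9772, H(X) = 0.9887, H(Y|X) = 0.9885 (all in bits)

Chain rule: H(X,Y) = H(X) + H(Y|X)

Left side — joint entropy directly:
H(X,Y) = -Σ p(x,y) log p(x,y) = 1.9772 bits

Right side — compute H(Y|X) from the conditional distributions:
P(X) = (7/16, 9/16), so H(X) = 0.9887 bits
H(Y|X) = Σ_x P(X=x) · H(Y|X=x):
  P(Y|X=0) = (3/7, 4/7), H(Y|X=0) = 0.9852, weight P(X=0) = 7/16
  P(Y|X=1) = (4/9, 5/9), H(Y|X=1) = 0.9911, weight P(X=1) = 9/16
H(Y|X) = 0.9885 bits

H(X) + H(Y|X) = 0.9887 + 0.9885 = 1.9772 bits

Both sides equal 1.9772 bits. ✓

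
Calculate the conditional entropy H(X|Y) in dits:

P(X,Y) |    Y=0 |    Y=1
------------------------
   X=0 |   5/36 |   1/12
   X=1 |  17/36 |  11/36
0.2300 dits

Using the chain rule: H(X|Y) = H(X,Y) - H(Y)

First, compute H(X,Y) = 0.5202 dits

Marginal P(Y) = (11/18, 7/18)
H(Y) = 0.2902 dits

H(X|Y) = H(X,Y) - H(Y) = 0.5202 - 0.2902 = 0.2300 dits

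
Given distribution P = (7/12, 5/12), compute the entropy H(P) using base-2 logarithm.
0.9799 bits

Shannon entropy is H(X) = -Σ p(x) log p(x).

For P = (7/12, 5/12):
H = -7/12 × log_2(7/12) -5/12 × log_2(5/12)
H = 0.9799 bits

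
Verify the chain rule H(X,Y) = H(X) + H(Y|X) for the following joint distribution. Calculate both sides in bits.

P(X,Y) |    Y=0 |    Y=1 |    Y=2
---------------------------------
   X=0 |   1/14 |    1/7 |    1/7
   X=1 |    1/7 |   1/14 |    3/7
H(X,Y) = 2.2709, H(X) = 0.9403, H(Y|X) = 1.3307 (all in bits)

Chain rule: H(X,Y) = H(X) + H(Y|X)

Left side — joint entropy directly:
H(X,Y) = -Σ p(x,y) log p(x,y) = 2.2709 bits

Right side — compute H(Y|X) from the conditional distributions:
P(X) = (5/14, 9/14), so H(X) = 0.9403 bits
H(Y|X) = Σ_x P(X=x) · H(Y|X=x):
  P(Y|X=0) = (1/5, 2/5, 2/5), H(Y|X=0) = 1.5219, weight P(X=0) = 5/14
  P(Y|X=1) = (2/9, 1/9, 2/3), H(Y|X=1) = 1.2244, weight P(X=1) = 9/14
H(Y|X) = 1.3307 bits

H(X) + H(Y|X) = 0.9403 + 1.3307 = 2.2709 bits

Both sides equal 2.2709 bits. ✓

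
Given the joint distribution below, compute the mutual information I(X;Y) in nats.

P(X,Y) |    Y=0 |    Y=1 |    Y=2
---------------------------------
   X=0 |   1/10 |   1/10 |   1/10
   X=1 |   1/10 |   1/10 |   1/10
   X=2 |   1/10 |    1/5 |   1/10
0.0138 nats

Mutual information: I(X;Y) = H(X) + H(Y) - H(X,Y)

Marginals:
P(X) = (3/10, 3/10, 2/5), H(X) = 1.0889 nats
P(Y) = (3/10, 2/5, 3/10), H(Y) = 1.0889 nats

Joint entropy: H(X,Y) = 2.1640 nats

I(X;Y) = 1.0889 + 1.0889 - 2.1640 = 0.0138 nats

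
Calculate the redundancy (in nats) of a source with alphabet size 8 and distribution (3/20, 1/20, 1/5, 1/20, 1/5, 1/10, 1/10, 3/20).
0.1064 nats

Redundancy measures how far a source is from maximum entropy:
R = H_max - H(X)

Maximum entropy for 8 symbols: H_max = log_e(8) = 2.0794 nats
Actual entropy: H(X) = 1.9730 nats
Redundancy: R = 2.0794 - 1.9730 = 0.1064 nats

This redundancy represents potential for compression: the source could be compressed by 0.1064 nats per symbol.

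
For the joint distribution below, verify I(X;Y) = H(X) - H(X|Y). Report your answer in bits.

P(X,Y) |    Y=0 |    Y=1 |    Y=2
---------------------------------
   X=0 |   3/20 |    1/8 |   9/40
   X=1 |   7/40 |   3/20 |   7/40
I(X;Y) = 0.0076 bits

Mutual information has multiple equivalent forms:
- I(X;Y) = H(X) - H(X|Y)
- I(X;Y) = H(Y) - H(Y|X)
- I(X;Y) = H(X) + H(Y) - H(X,Y)

Computing all quantities:
H(X) = 1.0000, H(Y) = 1.5679, H(X,Y) = 2.5604
H(X|Y) = 0.9924, H(Y|X) = 1.5604

Verification:
H(X) - H(X|Y) = 1.0000 - 0.9924 = 0.0076
H(Y) - H(Y|X) = 1.5679 - 1.5604 = 0.0076
H(X) + H(Y) - H(X,Y) = 1.0000 + 1.5679 - 2.5604 = 0.0076

All forms give I(X;Y) = 0.0076 bits. ✓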